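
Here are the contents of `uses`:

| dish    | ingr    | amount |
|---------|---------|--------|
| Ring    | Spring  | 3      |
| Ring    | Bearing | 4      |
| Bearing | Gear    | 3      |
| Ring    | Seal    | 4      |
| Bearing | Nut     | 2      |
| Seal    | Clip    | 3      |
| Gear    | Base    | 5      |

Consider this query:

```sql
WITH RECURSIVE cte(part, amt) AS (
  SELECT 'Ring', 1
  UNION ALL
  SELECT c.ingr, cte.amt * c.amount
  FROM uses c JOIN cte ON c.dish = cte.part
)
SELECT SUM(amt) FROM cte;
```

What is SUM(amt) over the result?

Base: (Ring, amt=1).
Iteration 1: components of {Ring} -> Bearing = 1*4 = 4, Seal = 1*4 = 4, Spring = 1*3 = 3.
Iteration 2: components of {Bearing,Seal,Spring} -> Clip = 4*3 = 12, Gear = 4*3 = 12, Nut = 4*2 = 8.
Iteration 3: components of {Clip,Gear,Nut} -> Base = 12*5 = 60.
Iteration 4: no further components; recursion stops.
SUM(amt) = 1 + 4 + 4 + 3 + 12 + 12 + 8 + 60 = 104.

104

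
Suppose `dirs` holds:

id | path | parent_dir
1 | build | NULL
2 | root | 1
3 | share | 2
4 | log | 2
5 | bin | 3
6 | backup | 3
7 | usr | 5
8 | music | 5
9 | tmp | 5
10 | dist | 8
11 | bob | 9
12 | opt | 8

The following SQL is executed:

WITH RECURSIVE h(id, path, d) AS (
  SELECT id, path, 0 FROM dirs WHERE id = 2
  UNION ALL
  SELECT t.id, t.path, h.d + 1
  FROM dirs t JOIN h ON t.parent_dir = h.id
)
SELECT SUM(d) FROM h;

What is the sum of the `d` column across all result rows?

27

Base: id=2 (root) at d 0.
Iteration 1: rows with parent_dir in {2} -> share (id 3, d 1), log (id 4, d 1).
Iteration 2: rows with parent_dir in {3,4} -> bin (id 5, d 2), backup (id 6, d 2).
Iteration 3: rows with parent_dir in {5,6} -> usr (id 7, d 3), music (id 8, d 3), tmp (id 9, d 3).
Iteration 4: rows with parent_dir in {7,8,9} -> dist (id 10, d 4), bob (id 11, d 4), opt (id 12, d 4).
Iteration 5: no rows with parent_dir in {10,11,12}; recursion stops.
SUM(d) = 0 + 1 + 1 + 2 + 2 + 3 + 3 + 3 + 4 + 4 + 4 = 27.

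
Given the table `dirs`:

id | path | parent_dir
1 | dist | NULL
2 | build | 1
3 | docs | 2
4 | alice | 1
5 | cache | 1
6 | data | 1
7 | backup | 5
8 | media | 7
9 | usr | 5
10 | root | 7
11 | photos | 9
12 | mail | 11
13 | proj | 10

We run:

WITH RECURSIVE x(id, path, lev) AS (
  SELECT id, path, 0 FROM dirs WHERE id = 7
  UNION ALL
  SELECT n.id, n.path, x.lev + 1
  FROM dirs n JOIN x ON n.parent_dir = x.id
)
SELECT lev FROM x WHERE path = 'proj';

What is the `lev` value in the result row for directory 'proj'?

2

Base: id=7 (backup) at lev 0.
Iteration 1: rows with parent_dir in {7} -> media (id 8, lev 1), root (id 10, lev 1).
Iteration 2: rows with parent_dir in {8,10} -> proj (id 13, lev 2).
Iteration 3: no rows with parent_dir in {13}; recursion stops.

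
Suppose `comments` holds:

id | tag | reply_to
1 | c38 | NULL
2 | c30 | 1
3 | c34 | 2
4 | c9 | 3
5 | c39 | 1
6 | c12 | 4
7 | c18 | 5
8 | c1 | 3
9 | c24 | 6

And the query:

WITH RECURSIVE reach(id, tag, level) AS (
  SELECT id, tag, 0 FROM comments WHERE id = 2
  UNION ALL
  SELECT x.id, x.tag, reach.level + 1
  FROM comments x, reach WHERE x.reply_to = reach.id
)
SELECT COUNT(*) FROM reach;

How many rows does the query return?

6

Base: id=2 (c30) at level 0.
Iteration 1: rows with reply_to in {2} -> c34 (id 3, level 1).
Iteration 2: rows with reply_to in {3} -> c9 (id 4, level 2), c1 (id 8, level 2).
Iteration 3: rows with reply_to in {4,8} -> c12 (id 6, level 3).
Iteration 4: rows with reply_to in {6} -> c24 (id 9, level 4).
Iteration 5: no rows with reply_to in {9}; recursion stops.
Total rows emitted: 6.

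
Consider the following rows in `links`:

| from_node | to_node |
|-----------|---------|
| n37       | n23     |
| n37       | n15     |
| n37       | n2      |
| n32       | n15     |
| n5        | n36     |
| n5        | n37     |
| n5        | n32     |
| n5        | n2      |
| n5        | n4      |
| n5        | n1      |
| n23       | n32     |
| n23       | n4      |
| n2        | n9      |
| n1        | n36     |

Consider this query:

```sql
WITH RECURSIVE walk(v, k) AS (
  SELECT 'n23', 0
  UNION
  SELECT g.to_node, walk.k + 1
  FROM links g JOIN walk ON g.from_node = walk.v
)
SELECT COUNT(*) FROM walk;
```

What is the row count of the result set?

Base: (n23, k=0).
Iteration 1: edges from {n23} -> (n32, k=1), (n4, k=1).
Iteration 2: edges from {n32,n4} -> (n15, k=2).
Iteration 3: no outgoing edges from {n15}; recursion stops.
Total rows emitted: 4.

4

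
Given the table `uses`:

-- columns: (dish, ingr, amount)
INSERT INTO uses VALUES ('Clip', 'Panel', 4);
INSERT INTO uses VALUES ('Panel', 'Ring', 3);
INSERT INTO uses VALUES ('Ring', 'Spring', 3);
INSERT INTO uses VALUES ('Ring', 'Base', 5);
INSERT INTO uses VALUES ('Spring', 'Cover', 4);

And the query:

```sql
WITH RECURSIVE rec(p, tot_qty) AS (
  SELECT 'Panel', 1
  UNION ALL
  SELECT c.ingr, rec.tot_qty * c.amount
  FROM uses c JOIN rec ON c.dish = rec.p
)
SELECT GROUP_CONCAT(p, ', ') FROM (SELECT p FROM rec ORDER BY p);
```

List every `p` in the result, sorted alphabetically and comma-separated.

Base: (Panel, tot_qty=1).
Iteration 1: components of {Panel} -> Ring = 1*3 = 3.
Iteration 2: components of {Ring} -> Base = 3*5 = 15, Spring = 3*3 = 9.
Iteration 3: components of {Base,Spring} -> Cover = 9*4 = 36.
Iteration 4: no further components; recursion stops.

Base, Cover, Panel, Ring, Spring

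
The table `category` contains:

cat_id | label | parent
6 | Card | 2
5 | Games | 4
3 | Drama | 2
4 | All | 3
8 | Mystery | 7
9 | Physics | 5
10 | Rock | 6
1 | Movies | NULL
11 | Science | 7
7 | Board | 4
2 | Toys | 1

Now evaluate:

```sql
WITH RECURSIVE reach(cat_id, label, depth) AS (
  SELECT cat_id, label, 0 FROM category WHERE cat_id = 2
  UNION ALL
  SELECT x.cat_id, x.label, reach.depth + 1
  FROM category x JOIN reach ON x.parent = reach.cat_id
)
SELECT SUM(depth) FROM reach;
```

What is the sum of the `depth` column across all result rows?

Base: cat_id=2 (Toys) at depth 0.
Iteration 1: rows with parent in {2} -> Drama (id 3, depth 1), Card (id 6, depth 1).
Iteration 2: rows with parent in {3,6} -> All (id 4, depth 2), Rock (id 10, depth 2).
Iteration 3: rows with parent in {4,10} -> Games (id 5, depth 3), Board (id 7, depth 3).
Iteration 4: rows with parent in {5,7} -> Mystery (id 8, depth 4), Physics (id 9, depth 4), Science (id 11, depth 4).
Iteration 5: no rows with parent in {8,9,11}; recursion stops.
SUM(depth) = 0 + 1 + 1 + 2 + 2 + 3 + 3 + 4 + 4 + 4 = 24.

24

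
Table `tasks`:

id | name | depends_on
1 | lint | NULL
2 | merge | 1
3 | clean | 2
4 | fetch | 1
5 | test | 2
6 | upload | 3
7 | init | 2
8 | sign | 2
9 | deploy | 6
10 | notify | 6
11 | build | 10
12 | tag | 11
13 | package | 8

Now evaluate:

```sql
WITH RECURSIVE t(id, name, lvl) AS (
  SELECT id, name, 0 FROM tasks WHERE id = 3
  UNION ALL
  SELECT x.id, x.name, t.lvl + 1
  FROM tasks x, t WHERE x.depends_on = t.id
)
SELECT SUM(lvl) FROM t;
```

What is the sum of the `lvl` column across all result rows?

Base: id=3 (clean) at lvl 0.
Iteration 1: rows with depends_on in {3} -> upload (id 6, lvl 1).
Iteration 2: rows with depends_on in {6} -> deploy (id 9, lvl 2), notify (id 10, lvl 2).
Iteration 3: rows with depends_on in {9,10} -> build (id 11, lvl 3).
Iteration 4: rows with depends_on in {11} -> tag (id 12, lvl 4).
Iteration 5: no rows with depends_on in {12}; recursion stops.
SUM(lvl) = 0 + 1 + 2 + 2 + 3 + 4 = 12.

12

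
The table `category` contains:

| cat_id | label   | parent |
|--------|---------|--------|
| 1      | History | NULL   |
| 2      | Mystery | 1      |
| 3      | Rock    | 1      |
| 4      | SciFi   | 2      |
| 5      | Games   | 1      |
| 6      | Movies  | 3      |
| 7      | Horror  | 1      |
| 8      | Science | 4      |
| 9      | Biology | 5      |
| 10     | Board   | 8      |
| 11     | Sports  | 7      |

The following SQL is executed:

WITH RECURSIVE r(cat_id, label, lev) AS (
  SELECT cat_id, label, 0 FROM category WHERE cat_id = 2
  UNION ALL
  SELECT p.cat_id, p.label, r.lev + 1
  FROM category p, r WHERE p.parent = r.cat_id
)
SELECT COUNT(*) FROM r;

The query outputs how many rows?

Base: cat_id=2 (Mystery) at lev 0.
Iteration 1: rows with parent in {2} -> SciFi (id 4, lev 1).
Iteration 2: rows with parent in {4} -> Science (id 8, lev 2).
Iteration 3: rows with parent in {8} -> Board (id 10, lev 3).
Iteration 4: no rows with parent in {10}; recursion stops.
Total rows emitted: 4.

4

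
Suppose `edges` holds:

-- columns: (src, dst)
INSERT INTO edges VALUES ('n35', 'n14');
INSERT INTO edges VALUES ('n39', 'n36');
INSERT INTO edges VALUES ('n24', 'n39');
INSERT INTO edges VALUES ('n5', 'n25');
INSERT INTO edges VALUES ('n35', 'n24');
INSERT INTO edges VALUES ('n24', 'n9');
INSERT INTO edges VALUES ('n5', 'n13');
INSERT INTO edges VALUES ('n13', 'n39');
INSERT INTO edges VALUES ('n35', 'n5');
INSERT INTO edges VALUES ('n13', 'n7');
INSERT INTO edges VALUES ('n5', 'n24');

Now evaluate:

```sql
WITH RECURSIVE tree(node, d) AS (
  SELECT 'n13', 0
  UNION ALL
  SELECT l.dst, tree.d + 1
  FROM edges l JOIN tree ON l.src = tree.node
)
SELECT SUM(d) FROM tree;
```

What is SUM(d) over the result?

4

Base: (n13, d=0).
Iteration 1: edges from {n13} -> (n39, d=1), (n7, d=1).
Iteration 2: edges from {n39,n7} -> (n36, d=2).
Iteration 3: no outgoing edges from {n36}; recursion stops.
SUM(d) = 0 + 1 + 1 + 2 = 4.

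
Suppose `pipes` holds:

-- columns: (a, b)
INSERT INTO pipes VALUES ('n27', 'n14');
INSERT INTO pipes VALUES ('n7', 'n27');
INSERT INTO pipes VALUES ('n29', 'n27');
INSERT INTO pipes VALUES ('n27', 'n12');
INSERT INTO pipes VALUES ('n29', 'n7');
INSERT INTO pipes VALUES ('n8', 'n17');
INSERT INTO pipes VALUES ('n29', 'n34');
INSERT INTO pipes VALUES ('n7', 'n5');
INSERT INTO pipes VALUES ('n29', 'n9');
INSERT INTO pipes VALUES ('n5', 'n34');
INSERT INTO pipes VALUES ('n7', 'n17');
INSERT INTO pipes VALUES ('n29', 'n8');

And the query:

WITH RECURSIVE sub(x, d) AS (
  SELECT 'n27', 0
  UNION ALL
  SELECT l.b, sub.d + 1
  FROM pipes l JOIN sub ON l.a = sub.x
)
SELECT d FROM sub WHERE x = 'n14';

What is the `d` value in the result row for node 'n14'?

1

Base: (n27, d=0).
Iteration 1: edges from {n27} -> (n12, d=1), (n14, d=1).
Iteration 2: no outgoing edges from {n12,n14}; recursion stops.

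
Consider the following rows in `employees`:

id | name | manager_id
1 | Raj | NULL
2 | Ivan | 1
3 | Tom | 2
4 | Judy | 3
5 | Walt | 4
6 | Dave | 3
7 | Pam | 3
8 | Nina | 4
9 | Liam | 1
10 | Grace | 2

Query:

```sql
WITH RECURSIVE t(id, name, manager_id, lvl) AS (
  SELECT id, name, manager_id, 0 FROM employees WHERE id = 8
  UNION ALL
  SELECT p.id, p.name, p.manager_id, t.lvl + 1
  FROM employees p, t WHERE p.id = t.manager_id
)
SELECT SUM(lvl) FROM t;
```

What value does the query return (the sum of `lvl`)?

10

Base: id=8 (Nina), manager_id=4, lvl 0.
Iteration 1: join on id=4 -> Judy (id 4, manager_id=3, lvl 1).
Iteration 2: join on id=3 -> Tom (id 3, manager_id=2, lvl 2).
Iteration 3: join on id=2 -> Ivan (id 2, manager_id=1, lvl 3).
Iteration 4: join on id=1 -> Raj (id 1, manager_id=NULL, lvl 4).
Iteration 5: manager_id is NULL; no match; recursion stops.
SUM(lvl) = 0 + 1 + 2 + 3 + 4 = 10.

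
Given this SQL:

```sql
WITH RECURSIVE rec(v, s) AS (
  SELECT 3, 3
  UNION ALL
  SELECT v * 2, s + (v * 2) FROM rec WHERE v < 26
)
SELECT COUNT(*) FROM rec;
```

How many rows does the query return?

Base: v=3, s=3.
Iteration 1: 3 < 26 holds -> v = 3 * 2 = 6, s = 3 + 6 = 9.
Iteration 2: 6 < 26 holds -> v = 6 * 2 = 12, s = 9 + 12 = 21.
Iteration 3: 12 < 26 holds -> v = 12 * 2 = 24, s = 21 + 24 = 45.
Iteration 4: 24 < 26 holds -> v = 24 * 2 = 48, s = 45 + 48 = 93.
Iteration 5: 48 < 26 fails; recursion stops.
Total rows emitted: 5.

5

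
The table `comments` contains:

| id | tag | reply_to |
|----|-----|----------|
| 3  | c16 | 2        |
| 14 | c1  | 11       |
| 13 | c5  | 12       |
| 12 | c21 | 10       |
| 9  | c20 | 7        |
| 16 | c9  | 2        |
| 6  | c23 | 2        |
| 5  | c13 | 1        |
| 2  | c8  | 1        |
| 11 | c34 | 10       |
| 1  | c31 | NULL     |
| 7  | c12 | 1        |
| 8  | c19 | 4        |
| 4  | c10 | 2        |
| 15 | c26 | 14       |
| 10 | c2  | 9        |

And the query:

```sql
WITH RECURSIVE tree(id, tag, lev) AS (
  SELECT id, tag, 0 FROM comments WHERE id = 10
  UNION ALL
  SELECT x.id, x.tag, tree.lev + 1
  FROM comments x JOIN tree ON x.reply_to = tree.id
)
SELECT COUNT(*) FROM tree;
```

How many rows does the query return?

Base: id=10 (c2) at lev 0.
Iteration 1: rows with reply_to in {10} -> c34 (id 11, lev 1), c21 (id 12, lev 1).
Iteration 2: rows with reply_to in {11,12} -> c5 (id 13, lev 2), c1 (id 14, lev 2).
Iteration 3: rows with reply_to in {13,14} -> c26 (id 15, lev 3).
Iteration 4: no rows with reply_to in {15}; recursion stops.
Total rows emitted: 6.

6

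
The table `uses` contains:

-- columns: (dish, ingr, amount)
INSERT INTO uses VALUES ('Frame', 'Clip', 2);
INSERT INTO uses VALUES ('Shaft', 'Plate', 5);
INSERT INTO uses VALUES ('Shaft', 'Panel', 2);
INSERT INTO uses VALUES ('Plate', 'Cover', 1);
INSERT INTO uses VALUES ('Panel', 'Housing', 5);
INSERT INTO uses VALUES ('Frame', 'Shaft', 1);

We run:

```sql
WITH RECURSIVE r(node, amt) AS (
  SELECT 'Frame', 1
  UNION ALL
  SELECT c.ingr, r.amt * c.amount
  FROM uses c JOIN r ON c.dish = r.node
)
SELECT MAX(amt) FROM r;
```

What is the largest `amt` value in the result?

10

Base: (Frame, amt=1).
Iteration 1: components of {Frame} -> Clip = 1*2 = 2, Shaft = 1*1 = 1.
Iteration 2: components of {Clip,Shaft} -> Panel = 1*2 = 2, Plate = 1*5 = 5.
Iteration 3: components of {Panel,Plate} -> Cover = 5*1 = 5, Housing = 2*5 = 10.
Iteration 4: no further components; recursion stops.
amt values: 1, 2, 1, 2, 5, 10, 5; the maximum is 10.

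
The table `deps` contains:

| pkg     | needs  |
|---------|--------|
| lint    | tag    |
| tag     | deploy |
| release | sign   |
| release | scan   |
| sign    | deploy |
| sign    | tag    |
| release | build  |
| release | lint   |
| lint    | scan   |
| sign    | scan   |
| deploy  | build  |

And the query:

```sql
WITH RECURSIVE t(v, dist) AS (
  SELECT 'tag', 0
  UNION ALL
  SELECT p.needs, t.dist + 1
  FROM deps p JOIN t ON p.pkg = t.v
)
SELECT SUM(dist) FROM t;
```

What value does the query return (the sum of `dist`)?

3

Base: (tag, dist=0).
Iteration 1: edges from {tag} -> (deploy, dist=1).
Iteration 2: edges from {deploy} -> (build, dist=2).
Iteration 3: no outgoing edges from {build}; recursion stops.
SUM(dist) = 0 + 1 + 2 = 3.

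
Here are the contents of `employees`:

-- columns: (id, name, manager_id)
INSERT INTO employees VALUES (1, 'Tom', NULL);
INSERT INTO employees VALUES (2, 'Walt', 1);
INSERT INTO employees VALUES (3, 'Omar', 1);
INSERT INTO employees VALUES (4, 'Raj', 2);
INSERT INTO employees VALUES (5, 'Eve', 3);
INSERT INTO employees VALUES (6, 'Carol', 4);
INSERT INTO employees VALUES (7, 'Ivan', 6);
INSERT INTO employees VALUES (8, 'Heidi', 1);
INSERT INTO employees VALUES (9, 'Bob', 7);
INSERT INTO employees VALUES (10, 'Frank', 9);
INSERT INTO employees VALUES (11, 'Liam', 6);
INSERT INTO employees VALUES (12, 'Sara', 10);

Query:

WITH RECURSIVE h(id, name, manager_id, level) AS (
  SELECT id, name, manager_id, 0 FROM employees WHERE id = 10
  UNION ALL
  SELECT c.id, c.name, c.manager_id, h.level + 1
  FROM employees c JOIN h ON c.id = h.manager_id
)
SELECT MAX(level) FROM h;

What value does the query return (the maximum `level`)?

6

Base: id=10 (Frank), manager_id=9, level 0.
Iteration 1: join on id=9 -> Bob (id 9, manager_id=7, level 1).
Iteration 2: join on id=7 -> Ivan (id 7, manager_id=6, level 2).
Iteration 3: join on id=6 -> Carol (id 6, manager_id=4, level 3).
Iteration 4: join on id=4 -> Raj (id 4, manager_id=2, level 4).
Iteration 5: join on id=2 -> Walt (id 2, manager_id=1, level 5).
Iteration 6: join on id=1 -> Tom (id 1, manager_id=NULL, level 6).
Iteration 7: manager_id is NULL; no match; recursion stops.
level values: 0, 1, 2, 3, 4, 5, 6; the maximum is 6.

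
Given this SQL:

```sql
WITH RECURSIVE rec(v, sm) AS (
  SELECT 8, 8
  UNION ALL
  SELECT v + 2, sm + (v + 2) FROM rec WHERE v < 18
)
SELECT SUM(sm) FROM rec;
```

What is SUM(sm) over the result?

Base: v=8, sm=8.
Iteration 1: 8 < 18 holds -> v = 8 + 2 = 10, sm = 8 + 10 = 18.
Iteration 2: 10 < 18 holds -> v = 10 + 2 = 12, sm = 18 + 12 = 30.
Iteration 3: 12 < 18 holds -> v = 12 + 2 = 14, sm = 30 + 14 = 44.
Iteration 4: 14 < 18 holds -> v = 14 + 2 = 16, sm = 44 + 16 = 60.
Iteration 5: 16 < 18 holds -> v = 16 + 2 = 18, sm = 60 + 18 = 78.
Iteration 6: 18 < 18 fails; recursion stops.
SUM(sm) = 8 + 18 + 30 + 44 + 60 + 78 = 238.

238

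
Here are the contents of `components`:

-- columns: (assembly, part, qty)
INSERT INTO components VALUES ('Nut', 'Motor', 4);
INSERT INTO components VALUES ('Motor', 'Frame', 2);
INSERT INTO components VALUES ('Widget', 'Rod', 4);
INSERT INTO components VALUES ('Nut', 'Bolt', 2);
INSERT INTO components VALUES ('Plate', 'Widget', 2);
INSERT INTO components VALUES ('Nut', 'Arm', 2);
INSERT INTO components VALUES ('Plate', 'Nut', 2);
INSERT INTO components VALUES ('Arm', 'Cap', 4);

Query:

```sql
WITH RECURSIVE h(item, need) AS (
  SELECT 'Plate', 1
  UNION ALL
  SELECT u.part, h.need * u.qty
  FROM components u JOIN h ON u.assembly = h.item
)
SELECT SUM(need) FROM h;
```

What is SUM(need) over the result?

Base: (Plate, need=1).
Iteration 1: components of {Plate} -> Nut = 1*2 = 2, Widget = 1*2 = 2.
Iteration 2: components of {Nut,Widget} -> Arm = 2*2 = 4, Bolt = 2*2 = 4, Motor = 2*4 = 8, Rod = 2*4 = 8.
Iteration 3: components of {Arm,Bolt,Motor,Rod} -> Cap = 4*4 = 16, Frame = 8*2 = 16.
Iteration 4: no further components; recursion stops.
SUM(need) = 1 + 2 + 2 + 8 + 4 + 4 + 8 + 16 + 16 = 61.

61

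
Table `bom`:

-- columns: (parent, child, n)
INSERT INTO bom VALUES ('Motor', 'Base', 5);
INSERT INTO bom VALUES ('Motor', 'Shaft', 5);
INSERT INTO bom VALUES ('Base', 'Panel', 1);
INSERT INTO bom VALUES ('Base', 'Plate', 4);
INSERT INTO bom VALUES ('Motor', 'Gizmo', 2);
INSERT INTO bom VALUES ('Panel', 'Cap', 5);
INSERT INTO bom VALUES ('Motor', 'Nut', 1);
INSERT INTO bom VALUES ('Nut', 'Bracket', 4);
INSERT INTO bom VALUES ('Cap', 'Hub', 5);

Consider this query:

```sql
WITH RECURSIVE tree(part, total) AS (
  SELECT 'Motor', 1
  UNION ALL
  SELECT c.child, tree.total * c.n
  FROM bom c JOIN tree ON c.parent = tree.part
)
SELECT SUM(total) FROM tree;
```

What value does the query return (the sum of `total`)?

193

Base: (Motor, total=1).
Iteration 1: components of {Motor} -> Base = 1*5 = 5, Gizmo = 1*2 = 2, Nut = 1*1 = 1, Shaft = 1*5 = 5.
Iteration 2: components of {Base,Gizmo,Nut,Shaft} -> Bracket = 1*4 = 4, Panel = 5*1 = 5, Plate = 5*4 = 20.
Iteration 3: components of {Bracket,Panel,Plate} -> Cap = 5*5 = 25.
Iteration 4: components of {Cap} -> Hub = 25*5 = 125.
Iteration 5: no further components; recursion stops.
SUM(total) = 1 + 5 + 5 + 2 + 1 + 5 + 20 + 4 + 25 + 125 = 193.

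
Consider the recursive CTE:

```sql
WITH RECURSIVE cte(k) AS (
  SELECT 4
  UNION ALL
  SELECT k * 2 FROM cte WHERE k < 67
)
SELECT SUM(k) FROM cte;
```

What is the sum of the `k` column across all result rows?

252

Base: k=4.
Iteration 1: 4 < 67 holds -> k = 4 * 2 = 8.
Iteration 2: 8 < 67 holds -> k = 8 * 2 = 16.
Iteration 3: 16 < 67 holds -> k = 16 * 2 = 32.
Iteration 4: 32 < 67 holds -> k = 32 * 2 = 64.
Iteration 5: 64 < 67 holds -> k = 64 * 2 = 128.
Iteration 6: 128 < 67 fails; recursion stops.
SUM(k) = 4 + 8 + 16 + 32 + 64 + 128 = 252.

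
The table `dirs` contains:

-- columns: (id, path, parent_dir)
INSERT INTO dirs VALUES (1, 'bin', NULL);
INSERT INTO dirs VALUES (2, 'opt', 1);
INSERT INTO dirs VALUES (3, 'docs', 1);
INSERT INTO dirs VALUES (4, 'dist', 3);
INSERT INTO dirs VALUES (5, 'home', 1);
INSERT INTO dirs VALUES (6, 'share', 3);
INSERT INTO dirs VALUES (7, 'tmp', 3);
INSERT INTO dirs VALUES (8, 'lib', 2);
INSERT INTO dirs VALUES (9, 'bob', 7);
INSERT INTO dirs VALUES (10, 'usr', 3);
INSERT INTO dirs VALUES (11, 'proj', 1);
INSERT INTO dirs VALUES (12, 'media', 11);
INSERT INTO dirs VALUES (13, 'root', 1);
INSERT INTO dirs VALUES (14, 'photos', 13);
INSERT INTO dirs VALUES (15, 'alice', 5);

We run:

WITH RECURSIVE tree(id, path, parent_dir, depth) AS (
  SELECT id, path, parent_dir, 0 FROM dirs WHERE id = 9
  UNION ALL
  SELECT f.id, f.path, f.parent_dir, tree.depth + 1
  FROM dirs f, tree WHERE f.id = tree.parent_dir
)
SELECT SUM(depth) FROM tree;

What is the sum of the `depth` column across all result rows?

6

Base: id=9 (bob), parent_dir=7, depth 0.
Iteration 1: join on id=7 -> tmp (id 7, parent_dir=3, depth 1).
Iteration 2: join on id=3 -> docs (id 3, parent_dir=1, depth 2).
Iteration 3: join on id=1 -> bin (id 1, parent_dir=NULL, depth 3).
Iteration 4: parent_dir is NULL; no match; recursion stops.
SUM(depth) = 0 + 1 + 2 + 3 = 6.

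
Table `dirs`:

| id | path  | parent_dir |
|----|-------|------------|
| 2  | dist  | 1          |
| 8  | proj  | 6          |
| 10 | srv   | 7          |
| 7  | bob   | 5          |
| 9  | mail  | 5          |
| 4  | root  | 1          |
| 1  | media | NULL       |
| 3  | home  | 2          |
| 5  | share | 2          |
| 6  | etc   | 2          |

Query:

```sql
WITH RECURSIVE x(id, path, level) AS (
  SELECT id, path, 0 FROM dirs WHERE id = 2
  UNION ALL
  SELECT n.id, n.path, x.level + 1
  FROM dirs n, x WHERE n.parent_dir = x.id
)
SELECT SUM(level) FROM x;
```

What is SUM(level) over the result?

Base: id=2 (dist) at level 0.
Iteration 1: rows with parent_dir in {2} -> home (id 3, level 1), share (id 5, level 1), etc (id 6, level 1).
Iteration 2: rows with parent_dir in {3,5,6} -> bob (id 7, level 2), proj (id 8, level 2), mail (id 9, level 2).
Iteration 3: rows with parent_dir in {7,8,9} -> srv (id 10, level 3).
Iteration 4: no rows with parent_dir in {10}; recursion stops.
SUM(level) = 0 + 1 + 1 + 1 + 2 + 2 + 2 + 3 = 12.

12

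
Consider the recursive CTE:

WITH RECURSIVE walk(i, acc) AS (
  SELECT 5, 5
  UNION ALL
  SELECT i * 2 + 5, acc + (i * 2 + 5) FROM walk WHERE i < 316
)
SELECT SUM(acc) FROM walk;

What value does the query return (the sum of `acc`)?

Base: i=5, acc=5.
Iteration 1: 5 < 316 holds -> i = 5 * 2 + 5 = 15, acc = 5 + 15 = 20.
Iteration 2: 15 < 316 holds -> i = 15 * 2 + 5 = 35, acc = 20 + 35 = 55.
Iteration 3: 35 < 316 holds -> i = 35 * 2 + 5 = 75, acc = 55 + 75 = 130.
Iteration 4: 75 < 316 holds -> i = 75 * 2 + 5 = 155, acc = 130 + 155 = 285.
Iteration 5: 155 < 316 holds -> i = 155 * 2 + 5 = 315, acc = 285 + 315 = 600.
Iteration 6: 315 < 316 holds -> i = 315 * 2 + 5 = 635, acc = 600 + 635 = 1235.
Iteration 7: 635 < 316 fails; recursion stops.
SUM(acc) = 5 + 20 + 55 + 130 + 285 + 600 + 1235 = 2330.

2330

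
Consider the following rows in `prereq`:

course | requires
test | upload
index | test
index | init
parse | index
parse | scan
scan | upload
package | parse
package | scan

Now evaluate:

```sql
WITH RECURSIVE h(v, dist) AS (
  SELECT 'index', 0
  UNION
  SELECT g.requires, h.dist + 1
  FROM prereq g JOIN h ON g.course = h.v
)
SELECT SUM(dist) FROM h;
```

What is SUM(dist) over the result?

4

Base: (index, dist=0).
Iteration 1: edges from {index} -> (init, dist=1), (test, dist=1).
Iteration 2: edges from {init,test} -> (upload, dist=2).
Iteration 3: no outgoing edges from {upload}; recursion stops.
SUM(dist) = 0 + 1 + 1 + 2 = 4.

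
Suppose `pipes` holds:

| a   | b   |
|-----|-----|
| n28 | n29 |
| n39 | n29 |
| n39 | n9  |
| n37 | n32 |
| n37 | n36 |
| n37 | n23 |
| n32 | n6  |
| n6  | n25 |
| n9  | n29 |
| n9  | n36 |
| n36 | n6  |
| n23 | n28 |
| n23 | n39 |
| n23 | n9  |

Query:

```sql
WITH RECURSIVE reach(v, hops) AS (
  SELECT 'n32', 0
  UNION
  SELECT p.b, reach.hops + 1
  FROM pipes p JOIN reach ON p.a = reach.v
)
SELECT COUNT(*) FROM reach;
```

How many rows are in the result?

3

Base: (n32, hops=0).
Iteration 1: edges from {n32} -> (n6, hops=1).
Iteration 2: edges from {n6} -> (n25, hops=2).
Iteration 3: no outgoing edges from {n25}; recursion stops.
Total rows emitted: 3.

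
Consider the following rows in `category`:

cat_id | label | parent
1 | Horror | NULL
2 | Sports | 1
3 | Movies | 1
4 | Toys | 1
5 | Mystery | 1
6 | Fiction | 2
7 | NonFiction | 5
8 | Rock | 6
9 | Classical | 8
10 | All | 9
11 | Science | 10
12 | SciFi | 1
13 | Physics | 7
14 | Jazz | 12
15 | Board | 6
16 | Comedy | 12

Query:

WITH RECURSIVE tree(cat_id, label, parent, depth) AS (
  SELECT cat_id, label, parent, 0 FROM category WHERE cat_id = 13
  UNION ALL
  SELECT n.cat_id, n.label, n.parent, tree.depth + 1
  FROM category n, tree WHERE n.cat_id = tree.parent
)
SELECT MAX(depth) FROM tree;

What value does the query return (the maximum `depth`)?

3

Base: cat_id=13 (Physics), parent=7, depth 0.
Iteration 1: join on cat_id=7 -> NonFiction (id 7, parent=5, depth 1).
Iteration 2: join on cat_id=5 -> Mystery (id 5, parent=1, depth 2).
Iteration 3: join on cat_id=1 -> Horror (id 1, parent=NULL, depth 3).
Iteration 4: parent is NULL; no match; recursion stops.
depth values: 0, 1, 2, 3; the maximum is 3.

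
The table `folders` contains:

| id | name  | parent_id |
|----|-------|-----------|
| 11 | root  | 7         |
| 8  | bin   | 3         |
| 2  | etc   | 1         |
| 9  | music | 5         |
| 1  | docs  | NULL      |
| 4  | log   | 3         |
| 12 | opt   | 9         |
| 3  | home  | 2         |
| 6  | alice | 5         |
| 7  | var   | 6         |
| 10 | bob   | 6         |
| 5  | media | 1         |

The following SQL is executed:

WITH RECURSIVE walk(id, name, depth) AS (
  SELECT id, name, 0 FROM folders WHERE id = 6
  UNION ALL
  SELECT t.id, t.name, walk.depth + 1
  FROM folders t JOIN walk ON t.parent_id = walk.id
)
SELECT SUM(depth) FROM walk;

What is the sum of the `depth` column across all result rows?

4

Base: id=6 (alice) at depth 0.
Iteration 1: rows with parent_id in {6} -> var (id 7, depth 1), bob (id 10, depth 1).
Iteration 2: rows with parent_id in {7,10} -> root (id 11, depth 2).
Iteration 3: no rows with parent_id in {11}; recursion stops.
SUM(depth) = 0 + 1 + 1 + 2 = 4.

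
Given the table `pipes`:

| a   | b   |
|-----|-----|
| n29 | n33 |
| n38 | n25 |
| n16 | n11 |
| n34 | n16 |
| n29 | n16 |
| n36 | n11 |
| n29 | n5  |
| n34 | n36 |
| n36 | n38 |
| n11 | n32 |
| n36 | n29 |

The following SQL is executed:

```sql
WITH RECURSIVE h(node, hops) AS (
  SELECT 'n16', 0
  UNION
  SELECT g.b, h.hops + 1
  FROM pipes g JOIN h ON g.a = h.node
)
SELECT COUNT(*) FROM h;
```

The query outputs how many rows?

Base: (n16, hops=0).
Iteration 1: edges from {n16} -> (n11, hops=1).
Iteration 2: edges from {n11} -> (n32, hops=2).
Iteration 3: no outgoing edges from {n32}; recursion stops.
Total rows emitted: 3.

3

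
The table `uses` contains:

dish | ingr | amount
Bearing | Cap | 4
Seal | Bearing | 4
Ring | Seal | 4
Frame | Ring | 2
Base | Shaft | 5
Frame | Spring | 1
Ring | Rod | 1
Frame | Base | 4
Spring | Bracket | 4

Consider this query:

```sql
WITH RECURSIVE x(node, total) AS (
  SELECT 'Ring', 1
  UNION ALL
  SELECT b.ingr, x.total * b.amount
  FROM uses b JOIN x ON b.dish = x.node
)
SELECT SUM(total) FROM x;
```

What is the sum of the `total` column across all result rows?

Base: (Ring, total=1).
Iteration 1: components of {Ring} -> Rod = 1*1 = 1, Seal = 1*4 = 4.
Iteration 2: components of {Rod,Seal} -> Bearing = 4*4 = 16.
Iteration 3: components of {Bearing} -> Cap = 16*4 = 64.
Iteration 4: no further components; recursion stops.
SUM(total) = 1 + 1 + 4 + 16 + 64 = 86.

86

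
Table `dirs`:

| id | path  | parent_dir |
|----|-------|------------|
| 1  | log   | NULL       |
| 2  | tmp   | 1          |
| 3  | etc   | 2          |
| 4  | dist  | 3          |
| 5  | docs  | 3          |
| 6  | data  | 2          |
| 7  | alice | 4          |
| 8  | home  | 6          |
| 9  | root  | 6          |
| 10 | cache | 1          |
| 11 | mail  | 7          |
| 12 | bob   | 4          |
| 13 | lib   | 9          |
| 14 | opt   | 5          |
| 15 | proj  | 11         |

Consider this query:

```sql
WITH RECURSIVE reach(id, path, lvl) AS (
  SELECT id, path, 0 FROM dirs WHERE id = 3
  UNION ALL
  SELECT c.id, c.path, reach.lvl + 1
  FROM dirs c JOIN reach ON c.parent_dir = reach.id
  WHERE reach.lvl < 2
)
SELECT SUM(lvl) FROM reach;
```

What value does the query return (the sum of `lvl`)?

8

Base: id=3 (etc) at lvl 0.
Iteration 1: rows with parent_dir in {3} -> dist (id 4, lvl 1), docs (id 5, lvl 1).
Iteration 2: rows with parent_dir in {4,5} -> alice (id 7, lvl 2), bob (id 12, lvl 2), opt (id 14, lvl 2).
Iteration 3: lvl < 2 fails for all current rows; recursion stops.
SUM(lvl) = 0 + 1 + 1 + 2 + 2 + 2 = 8.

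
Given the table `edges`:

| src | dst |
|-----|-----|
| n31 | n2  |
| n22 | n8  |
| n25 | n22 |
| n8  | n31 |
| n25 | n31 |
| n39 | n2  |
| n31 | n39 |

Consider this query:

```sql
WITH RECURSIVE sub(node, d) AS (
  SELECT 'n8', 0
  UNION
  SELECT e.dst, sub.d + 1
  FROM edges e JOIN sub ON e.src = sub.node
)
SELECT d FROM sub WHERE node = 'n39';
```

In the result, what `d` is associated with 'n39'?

Base: (n8, d=0).
Iteration 1: edges from {n8} -> (n31, d=1).
Iteration 2: edges from {n31} -> (n2, d=2), (n39, d=2).
Iteration 3: edges from {n2,n39} -> (n2, d=3).
Iteration 4: no outgoing edges from {n2}; recursion stops.

2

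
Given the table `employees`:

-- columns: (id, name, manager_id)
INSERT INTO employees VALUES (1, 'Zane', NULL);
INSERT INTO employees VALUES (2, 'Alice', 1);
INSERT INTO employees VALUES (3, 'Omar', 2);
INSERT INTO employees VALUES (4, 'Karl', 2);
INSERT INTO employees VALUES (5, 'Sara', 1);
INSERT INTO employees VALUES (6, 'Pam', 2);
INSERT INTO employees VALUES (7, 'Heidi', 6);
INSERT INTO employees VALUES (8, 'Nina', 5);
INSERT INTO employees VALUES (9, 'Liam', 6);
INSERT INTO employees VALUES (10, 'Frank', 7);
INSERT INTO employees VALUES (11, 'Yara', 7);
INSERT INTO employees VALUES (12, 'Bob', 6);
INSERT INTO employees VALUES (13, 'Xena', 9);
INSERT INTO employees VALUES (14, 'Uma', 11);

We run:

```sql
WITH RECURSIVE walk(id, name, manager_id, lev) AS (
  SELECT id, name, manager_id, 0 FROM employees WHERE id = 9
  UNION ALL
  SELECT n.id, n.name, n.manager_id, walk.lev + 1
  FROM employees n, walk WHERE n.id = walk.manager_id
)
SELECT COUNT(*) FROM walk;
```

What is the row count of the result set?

4

Base: id=9 (Liam), manager_id=6, lev 0.
Iteration 1: join on id=6 -> Pam (id 6, manager_id=2, lev 1).
Iteration 2: join on id=2 -> Alice (id 2, manager_id=1, lev 2).
Iteration 3: join on id=1 -> Zane (id 1, manager_id=NULL, lev 3).
Iteration 4: manager_id is NULL; no match; recursion stops.
Total rows emitted: 4.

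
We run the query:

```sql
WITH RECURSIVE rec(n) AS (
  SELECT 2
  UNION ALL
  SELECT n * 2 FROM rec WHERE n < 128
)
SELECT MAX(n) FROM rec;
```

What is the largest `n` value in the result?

Base: n=2.
Iteration 1: 2 < 128 holds -> n = 2 * 2 = 4.
Iteration 2: 4 < 128 holds -> n = 4 * 2 = 8.
Iteration 3: 8 < 128 holds -> n = 8 * 2 = 16.
Iteration 4: 16 < 128 holds -> n = 16 * 2 = 32.
Iteration 5: 32 < 128 holds -> n = 32 * 2 = 64.
Iteration 6: 64 < 128 holds -> n = 64 * 2 = 128.
Iteration 7: 128 < 128 fails; recursion stops.
n values: 2, 4, 8, 16, 32, 64, 128; the maximum is 128.

128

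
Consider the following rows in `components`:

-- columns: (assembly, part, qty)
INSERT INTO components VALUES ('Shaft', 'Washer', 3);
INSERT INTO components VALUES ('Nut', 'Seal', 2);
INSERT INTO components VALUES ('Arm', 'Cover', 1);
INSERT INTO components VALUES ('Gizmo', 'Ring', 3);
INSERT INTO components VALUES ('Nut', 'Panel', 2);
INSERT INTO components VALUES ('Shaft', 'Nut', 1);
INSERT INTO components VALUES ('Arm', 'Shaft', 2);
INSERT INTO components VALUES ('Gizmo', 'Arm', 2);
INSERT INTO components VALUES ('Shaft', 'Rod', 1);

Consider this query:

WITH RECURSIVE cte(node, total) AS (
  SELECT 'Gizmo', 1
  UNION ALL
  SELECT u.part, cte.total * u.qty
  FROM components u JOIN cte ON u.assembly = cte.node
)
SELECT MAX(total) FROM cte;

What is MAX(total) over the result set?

Base: (Gizmo, total=1).
Iteration 1: components of {Gizmo} -> Arm = 1*2 = 2, Ring = 1*3 = 3.
Iteration 2: components of {Arm,Ring} -> Cover = 2*1 = 2, Shaft = 2*2 = 4.
Iteration 3: components of {Cover,Shaft} -> Nut = 4*1 = 4, Rod = 4*1 = 4, Washer = 4*3 = 12.
Iteration 4: components of {Nut,Rod,Washer} -> Panel = 4*2 = 8, Seal = 4*2 = 8.
Iteration 5: no further components; recursion stops.
total values: 1, 2, 3, 4, 2, 4, 4, 12, 8, 8; the maximum is 12.

12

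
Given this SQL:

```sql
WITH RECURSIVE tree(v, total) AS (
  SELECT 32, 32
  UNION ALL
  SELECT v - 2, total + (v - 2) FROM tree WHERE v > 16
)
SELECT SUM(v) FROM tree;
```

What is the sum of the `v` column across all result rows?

Base: v=32, total=32.
Iteration 1: 32 > 16 holds -> v = 32 - 2 = 30, total = 32 + 30 = 62.
Iteration 2: 30 > 16 holds -> v = 30 - 2 = 28, total = 62 + 28 = 90.
Iteration 3: 28 > 16 holds -> v = 28 - 2 = 26, total = 90 + 26 = 116.
Iteration 4: 26 > 16 holds -> v = 26 - 2 = 24, total = 116 + 24 = 140.
Iteration 5: 24 > 16 holds -> v = 24 - 2 = 22, total = 140 + 22 = 162.
Iteration 6: 22 > 16 holds -> v = 22 - 2 = 20, total = 162 + 20 = 182.
Iteration 7: 20 > 16 holds -> v = 20 - 2 = 18, total = 182 + 18 = 200.
Iteration 8: 18 > 16 holds -> v = 18 - 2 = 16, total = 200 + 16 = 216.
Iteration 9: 16 > 16 fails; recursion stops.
SUM(v) = 32 + 30 + 28 + 26 + 24 + 22 + 20 + 18 + 16 = 216.

216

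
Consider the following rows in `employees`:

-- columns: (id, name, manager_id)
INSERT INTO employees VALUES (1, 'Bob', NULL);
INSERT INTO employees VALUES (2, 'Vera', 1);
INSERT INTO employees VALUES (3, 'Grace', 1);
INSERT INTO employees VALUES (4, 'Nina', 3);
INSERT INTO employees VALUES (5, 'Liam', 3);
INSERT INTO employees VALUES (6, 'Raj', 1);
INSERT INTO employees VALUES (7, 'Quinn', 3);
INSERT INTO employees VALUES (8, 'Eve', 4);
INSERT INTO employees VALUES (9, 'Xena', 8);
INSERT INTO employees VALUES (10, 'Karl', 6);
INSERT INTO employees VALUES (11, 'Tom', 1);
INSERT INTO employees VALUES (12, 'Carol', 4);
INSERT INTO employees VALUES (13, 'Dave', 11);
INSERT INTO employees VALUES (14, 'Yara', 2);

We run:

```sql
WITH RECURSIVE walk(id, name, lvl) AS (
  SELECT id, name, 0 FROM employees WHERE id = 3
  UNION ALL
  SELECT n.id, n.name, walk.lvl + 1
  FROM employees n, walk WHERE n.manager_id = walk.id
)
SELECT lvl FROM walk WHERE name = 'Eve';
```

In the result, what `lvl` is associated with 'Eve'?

2

Base: id=3 (Grace) at lvl 0.
Iteration 1: rows with manager_id in {3} -> Nina (id 4, lvl 1), Liam (id 5, lvl 1), Quinn (id 7, lvl 1).
Iteration 2: rows with manager_id in {4,5,7} -> Eve (id 8, lvl 2), Carol (id 12, lvl 2).
Iteration 3: rows with manager_id in {8,12} -> Xena (id 9, lvl 3).
Iteration 4: no rows with manager_id in {9}; recursion stops.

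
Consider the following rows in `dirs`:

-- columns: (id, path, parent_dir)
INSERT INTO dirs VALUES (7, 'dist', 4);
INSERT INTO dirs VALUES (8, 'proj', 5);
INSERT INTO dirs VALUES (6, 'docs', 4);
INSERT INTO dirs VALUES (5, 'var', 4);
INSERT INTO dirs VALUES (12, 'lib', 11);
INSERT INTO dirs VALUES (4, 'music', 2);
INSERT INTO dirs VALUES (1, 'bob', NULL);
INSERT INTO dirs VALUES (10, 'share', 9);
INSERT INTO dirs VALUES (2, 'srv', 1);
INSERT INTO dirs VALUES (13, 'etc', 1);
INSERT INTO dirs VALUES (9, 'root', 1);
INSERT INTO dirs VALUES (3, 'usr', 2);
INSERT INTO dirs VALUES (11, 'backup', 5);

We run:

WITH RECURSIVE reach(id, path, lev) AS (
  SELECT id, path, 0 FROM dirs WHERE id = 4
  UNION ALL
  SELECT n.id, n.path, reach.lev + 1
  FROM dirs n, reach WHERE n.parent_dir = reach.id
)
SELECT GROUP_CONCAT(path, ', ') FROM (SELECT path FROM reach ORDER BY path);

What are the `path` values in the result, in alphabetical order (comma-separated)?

Base: id=4 (music) at lev 0.
Iteration 1: rows with parent_dir in {4} -> var (id 5, lev 1), docs (id 6, lev 1), dist (id 7, lev 1).
Iteration 2: rows with parent_dir in {5,6,7} -> proj (id 8, lev 2), backup (id 11, lev 2).
Iteration 3: rows with parent_dir in {8,11} -> lib (id 12, lev 3).
Iteration 4: no rows with parent_dir in {12}; recursion stops.

backup, dist, docs, lib, music, proj, var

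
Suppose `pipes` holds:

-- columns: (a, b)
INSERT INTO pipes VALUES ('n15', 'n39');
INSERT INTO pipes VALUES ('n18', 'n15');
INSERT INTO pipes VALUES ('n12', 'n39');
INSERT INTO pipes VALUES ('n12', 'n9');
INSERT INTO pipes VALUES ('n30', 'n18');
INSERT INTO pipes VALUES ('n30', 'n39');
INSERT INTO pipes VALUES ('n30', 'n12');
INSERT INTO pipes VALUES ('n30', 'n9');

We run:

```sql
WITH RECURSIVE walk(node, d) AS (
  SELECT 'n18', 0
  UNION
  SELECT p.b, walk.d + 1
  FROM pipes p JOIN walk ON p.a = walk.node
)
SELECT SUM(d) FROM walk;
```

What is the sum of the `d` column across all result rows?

Base: (n18, d=0).
Iteration 1: edges from {n18} -> (n15, d=1).
Iteration 2: edges from {n15} -> (n39, d=2).
Iteration 3: no outgoing edges from {n39}; recursion stops.
SUM(d) = 0 + 1 + 2 = 3.

3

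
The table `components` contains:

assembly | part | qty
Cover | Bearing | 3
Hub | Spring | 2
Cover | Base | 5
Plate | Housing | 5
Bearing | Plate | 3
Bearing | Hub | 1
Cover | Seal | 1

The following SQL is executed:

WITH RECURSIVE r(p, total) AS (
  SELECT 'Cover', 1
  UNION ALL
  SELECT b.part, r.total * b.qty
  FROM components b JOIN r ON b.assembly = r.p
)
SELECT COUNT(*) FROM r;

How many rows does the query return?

Base: (Cover, total=1).
Iteration 1: components of {Cover} -> Base = 1*5 = 5, Bearing = 1*3 = 3, Seal = 1*1 = 1.
Iteration 2: components of {Base,Bearing,Seal} -> Hub = 3*1 = 3, Plate = 3*3 = 9.
Iteration 3: components of {Hub,Plate} -> Housing = 9*5 = 45, Spring = 3*2 = 6.
Iteration 4: no further components; recursion stops.
Total rows emitted: 8.

8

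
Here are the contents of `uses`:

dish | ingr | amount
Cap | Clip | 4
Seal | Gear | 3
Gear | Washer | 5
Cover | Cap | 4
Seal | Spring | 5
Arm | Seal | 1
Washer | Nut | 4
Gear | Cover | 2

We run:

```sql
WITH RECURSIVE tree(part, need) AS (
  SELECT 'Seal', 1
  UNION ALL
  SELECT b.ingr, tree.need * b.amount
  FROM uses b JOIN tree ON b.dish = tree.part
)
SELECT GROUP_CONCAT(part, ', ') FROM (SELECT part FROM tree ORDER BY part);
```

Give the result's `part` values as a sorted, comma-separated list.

Cap, Clip, Cover, Gear, Nut, Seal, Spring, Washer

Base: (Seal, need=1).
Iteration 1: components of {Seal} -> Gear = 1*3 = 3, Spring = 1*5 = 5.
Iteration 2: components of {Gear,Spring} -> Cover = 3*2 = 6, Washer = 3*5 = 15.
Iteration 3: components of {Cover,Washer} -> Cap = 6*4 = 24, Nut = 15*4 = 60.
Iteration 4: components of {Cap,Nut} -> Clip = 24*4 = 96.
Iteration 5: no further components; recursion stops.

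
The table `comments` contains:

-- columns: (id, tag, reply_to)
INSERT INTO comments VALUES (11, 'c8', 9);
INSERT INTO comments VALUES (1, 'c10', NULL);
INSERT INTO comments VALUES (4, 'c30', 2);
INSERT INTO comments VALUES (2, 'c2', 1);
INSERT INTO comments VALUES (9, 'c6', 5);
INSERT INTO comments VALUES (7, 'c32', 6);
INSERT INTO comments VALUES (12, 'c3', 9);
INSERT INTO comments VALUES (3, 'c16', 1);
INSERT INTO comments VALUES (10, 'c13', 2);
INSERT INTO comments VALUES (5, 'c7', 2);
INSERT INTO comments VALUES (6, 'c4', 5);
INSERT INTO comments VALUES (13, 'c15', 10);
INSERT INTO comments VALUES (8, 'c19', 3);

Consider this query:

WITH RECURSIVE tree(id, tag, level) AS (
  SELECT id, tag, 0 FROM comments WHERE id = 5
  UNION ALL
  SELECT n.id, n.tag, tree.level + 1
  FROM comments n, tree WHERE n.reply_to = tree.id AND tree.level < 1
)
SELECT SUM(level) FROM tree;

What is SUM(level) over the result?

2

Base: id=5 (c7) at level 0.
Iteration 1: rows with reply_to in {5} -> c4 (id 6, level 1), c6 (id 9, level 1).
Iteration 2: level < 1 fails for all current rows; recursion stops.
SUM(level) = 0 + 1 + 1 = 2.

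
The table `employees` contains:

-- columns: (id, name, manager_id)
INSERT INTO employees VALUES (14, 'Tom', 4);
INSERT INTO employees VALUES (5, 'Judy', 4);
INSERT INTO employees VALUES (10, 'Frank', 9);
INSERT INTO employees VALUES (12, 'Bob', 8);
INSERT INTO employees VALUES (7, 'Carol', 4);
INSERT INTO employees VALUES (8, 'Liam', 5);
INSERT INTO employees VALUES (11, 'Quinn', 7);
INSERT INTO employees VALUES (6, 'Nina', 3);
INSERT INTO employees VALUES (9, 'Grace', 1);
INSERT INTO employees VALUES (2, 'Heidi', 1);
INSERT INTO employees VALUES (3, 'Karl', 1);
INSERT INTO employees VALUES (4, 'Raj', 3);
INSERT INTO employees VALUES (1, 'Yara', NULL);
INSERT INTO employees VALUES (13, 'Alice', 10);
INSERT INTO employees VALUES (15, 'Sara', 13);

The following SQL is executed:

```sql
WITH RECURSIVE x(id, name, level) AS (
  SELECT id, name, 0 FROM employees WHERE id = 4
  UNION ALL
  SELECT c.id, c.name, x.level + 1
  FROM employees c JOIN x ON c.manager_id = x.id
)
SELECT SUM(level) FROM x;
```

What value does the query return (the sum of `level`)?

10

Base: id=4 (Raj) at level 0.
Iteration 1: rows with manager_id in {4} -> Judy (id 5, level 1), Carol (id 7, level 1), Tom (id 14, level 1).
Iteration 2: rows with manager_id in {5,7,14} -> Liam (id 8, level 2), Quinn (id 11, level 2).
Iteration 3: rows with manager_id in {8,11} -> Bob (id 12, level 3).
Iteration 4: no rows with manager_id in {12}; recursion stops.
SUM(level) = 0 + 1 + 1 + 1 + 2 + 2 + 3 = 10.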